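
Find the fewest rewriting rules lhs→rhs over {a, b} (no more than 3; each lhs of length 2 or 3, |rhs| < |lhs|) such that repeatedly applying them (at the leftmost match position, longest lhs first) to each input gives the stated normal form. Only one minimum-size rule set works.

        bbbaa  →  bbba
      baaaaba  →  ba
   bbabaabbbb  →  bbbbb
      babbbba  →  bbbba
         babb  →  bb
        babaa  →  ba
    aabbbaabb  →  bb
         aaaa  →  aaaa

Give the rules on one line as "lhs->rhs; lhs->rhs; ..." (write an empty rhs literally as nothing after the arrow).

ab->; baa->ba

  | bbbaa => bbba
  | baaaaba => baaaba => baaba => baba => ba
  | bbabaabbbb => bbaabbbb => bbabbbb => bbbbb
  | babbbba => bbbba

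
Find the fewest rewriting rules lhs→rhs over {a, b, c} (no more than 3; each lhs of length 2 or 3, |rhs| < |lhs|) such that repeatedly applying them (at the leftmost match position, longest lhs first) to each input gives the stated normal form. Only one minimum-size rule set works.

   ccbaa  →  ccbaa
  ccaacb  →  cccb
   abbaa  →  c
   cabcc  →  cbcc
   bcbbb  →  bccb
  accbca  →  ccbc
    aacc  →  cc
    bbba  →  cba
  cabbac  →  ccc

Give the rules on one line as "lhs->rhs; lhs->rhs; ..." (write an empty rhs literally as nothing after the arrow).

  | ccbaa
  | ccaacb => ccacb => cccb
  | abbaa => acaa => caa => ca => c
  | cabcc => cbcc

ac->c; bb->c; ca->c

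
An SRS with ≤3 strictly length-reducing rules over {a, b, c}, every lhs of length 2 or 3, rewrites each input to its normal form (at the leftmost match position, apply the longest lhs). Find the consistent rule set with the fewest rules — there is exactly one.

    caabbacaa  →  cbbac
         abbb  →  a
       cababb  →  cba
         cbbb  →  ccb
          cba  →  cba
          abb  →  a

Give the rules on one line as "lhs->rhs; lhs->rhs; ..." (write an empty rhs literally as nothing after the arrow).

  | caabbacaa => cabbacaa => cbbacaa => cbbaca => cbbac
  | abbb => abb => ab => a
  | cababb => cbabb => cbab => cba
  | cbbb => ccb

ab->a; bbb->cb; ca->c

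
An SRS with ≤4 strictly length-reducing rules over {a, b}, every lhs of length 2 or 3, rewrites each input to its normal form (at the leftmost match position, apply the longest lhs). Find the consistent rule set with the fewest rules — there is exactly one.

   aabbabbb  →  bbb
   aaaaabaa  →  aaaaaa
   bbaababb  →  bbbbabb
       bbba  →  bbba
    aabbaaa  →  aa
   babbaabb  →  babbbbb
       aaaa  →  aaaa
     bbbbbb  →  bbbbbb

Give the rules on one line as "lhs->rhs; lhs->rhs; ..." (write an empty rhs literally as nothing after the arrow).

  | aabbabbb => ababbb => bbb
  | aaaaabaa => aaaaaa
  | bbaababb => bbbbabb
  | bbba

aab->a; aba->; baa->bb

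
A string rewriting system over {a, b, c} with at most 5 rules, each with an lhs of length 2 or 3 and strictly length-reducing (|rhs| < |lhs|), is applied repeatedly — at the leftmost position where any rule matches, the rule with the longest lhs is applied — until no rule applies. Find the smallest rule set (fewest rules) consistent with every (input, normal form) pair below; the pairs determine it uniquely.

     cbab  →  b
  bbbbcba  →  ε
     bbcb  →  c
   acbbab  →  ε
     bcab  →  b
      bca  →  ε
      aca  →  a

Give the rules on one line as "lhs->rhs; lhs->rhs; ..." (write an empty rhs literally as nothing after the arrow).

ab->; bc->c; ca->; cb->c

  | cbab => cab => b
  | bbbbcba => bbbcba => bbcba => bcba => cba => ca => ε
  | bbcb => bcb => cb => c
  | acbbab => acbab => acab => ab => ε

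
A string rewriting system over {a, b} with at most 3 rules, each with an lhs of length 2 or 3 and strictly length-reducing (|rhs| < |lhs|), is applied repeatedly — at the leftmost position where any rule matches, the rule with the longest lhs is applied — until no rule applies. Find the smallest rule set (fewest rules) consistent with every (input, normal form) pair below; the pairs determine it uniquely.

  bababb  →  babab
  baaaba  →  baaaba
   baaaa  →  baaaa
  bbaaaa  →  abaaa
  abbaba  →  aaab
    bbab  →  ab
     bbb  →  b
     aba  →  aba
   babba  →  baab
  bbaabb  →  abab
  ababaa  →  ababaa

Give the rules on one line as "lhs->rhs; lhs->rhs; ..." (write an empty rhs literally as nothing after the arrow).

bb->b; bba->ab

  | bababb => babab
  | baaaba
  | baaaa
  | bbaaaa => abaaa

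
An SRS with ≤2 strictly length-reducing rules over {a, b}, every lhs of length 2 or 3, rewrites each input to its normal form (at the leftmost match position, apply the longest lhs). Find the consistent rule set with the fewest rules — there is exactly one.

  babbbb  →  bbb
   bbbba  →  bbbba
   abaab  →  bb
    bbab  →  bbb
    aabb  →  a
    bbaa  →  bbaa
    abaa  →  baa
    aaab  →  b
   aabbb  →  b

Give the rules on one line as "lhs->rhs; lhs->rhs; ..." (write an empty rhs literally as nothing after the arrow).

ab->b; abb->

  | babbbb => bbb
  | bbbba
  | abaab => baab => bab => bb
  | bbab => bbb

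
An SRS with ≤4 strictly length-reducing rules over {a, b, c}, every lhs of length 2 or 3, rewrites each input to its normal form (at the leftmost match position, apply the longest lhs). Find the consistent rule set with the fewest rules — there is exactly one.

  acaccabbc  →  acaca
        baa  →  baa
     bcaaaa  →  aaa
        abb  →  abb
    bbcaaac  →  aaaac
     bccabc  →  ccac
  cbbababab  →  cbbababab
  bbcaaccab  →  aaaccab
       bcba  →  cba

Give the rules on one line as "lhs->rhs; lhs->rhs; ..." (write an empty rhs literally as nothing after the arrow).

  | acaccabbc => acaccaa => acaca
  | baa
  | bcaaaa => caaaa => aaa
  | abb

bbc->a; bc->c; caa->a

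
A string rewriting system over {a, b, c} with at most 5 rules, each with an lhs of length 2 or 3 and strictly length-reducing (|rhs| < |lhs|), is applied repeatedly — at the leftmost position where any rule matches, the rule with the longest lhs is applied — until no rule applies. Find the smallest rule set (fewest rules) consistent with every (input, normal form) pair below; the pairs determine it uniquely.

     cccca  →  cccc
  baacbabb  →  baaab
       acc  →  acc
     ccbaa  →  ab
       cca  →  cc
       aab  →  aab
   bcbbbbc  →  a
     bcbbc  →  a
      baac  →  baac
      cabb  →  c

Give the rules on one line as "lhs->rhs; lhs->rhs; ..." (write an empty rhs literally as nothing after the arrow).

bb->; bcc->a; ca->c; cba->ab

  | cccca => cccc
  | baacbabb => baaabbb => baaab
  | acc
  | ccbaa => caba => cba => ab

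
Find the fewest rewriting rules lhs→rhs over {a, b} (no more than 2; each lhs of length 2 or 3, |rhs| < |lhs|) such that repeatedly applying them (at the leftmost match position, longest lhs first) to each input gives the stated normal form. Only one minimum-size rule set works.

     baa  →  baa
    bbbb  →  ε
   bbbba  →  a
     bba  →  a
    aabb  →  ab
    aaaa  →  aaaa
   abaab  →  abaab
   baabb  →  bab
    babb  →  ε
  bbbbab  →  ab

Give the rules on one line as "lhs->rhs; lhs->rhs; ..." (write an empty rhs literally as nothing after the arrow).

  | baa
  | bbbb => bb => ε
  | bbbba => bba => a
  | bba => a

abb->b; bb->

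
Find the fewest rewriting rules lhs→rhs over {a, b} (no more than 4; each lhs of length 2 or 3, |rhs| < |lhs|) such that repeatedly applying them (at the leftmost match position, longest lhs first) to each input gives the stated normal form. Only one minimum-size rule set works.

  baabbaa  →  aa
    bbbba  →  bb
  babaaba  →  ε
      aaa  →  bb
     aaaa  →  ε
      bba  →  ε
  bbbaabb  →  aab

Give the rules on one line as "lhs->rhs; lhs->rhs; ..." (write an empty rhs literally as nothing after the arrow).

aaa->bb; ba->; bab->aa; bba->

  | baabbaa => abbaa => aa
  | bbbba => bb
  | babaaba => aaaaba => bbaba => ba => ε
  | aaa => bb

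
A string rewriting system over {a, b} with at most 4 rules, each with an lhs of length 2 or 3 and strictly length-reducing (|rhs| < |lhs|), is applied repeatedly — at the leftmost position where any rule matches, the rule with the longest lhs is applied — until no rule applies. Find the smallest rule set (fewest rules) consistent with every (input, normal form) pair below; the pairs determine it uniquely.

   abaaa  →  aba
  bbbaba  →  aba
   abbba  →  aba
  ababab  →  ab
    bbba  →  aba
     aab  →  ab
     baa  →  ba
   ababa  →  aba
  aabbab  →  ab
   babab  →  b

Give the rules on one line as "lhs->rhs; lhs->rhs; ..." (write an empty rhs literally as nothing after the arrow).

  | abaaa => abaa => aba
  | bbbaba => ababa => aba
  | abbba => aaba => aba
  | ababab => abab => ab

aa->a; bab->b; bb->a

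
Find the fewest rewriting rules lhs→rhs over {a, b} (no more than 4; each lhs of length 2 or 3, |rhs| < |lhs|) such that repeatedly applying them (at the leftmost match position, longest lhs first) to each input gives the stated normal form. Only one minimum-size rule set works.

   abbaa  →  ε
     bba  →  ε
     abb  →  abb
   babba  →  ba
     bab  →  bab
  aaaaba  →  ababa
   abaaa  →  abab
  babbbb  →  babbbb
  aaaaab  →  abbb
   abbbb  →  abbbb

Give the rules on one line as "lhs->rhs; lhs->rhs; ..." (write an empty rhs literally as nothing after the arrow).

aa->; aaa->ab; aab->bb; bba->

  | abbaa => aa => ε
  | bba => ε
  | abb
  | babba => ba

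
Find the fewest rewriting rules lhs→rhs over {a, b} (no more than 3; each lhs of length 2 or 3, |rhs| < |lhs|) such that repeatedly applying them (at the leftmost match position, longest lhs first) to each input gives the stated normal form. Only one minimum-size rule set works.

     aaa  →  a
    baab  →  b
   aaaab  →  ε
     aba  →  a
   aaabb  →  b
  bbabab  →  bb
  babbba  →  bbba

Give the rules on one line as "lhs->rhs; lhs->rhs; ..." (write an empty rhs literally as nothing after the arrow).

  | aaa => aa => a
  | baab => bab => b
  | aaaab => aaab => aab => ab => ε
  | aba => a

aa->a; ab->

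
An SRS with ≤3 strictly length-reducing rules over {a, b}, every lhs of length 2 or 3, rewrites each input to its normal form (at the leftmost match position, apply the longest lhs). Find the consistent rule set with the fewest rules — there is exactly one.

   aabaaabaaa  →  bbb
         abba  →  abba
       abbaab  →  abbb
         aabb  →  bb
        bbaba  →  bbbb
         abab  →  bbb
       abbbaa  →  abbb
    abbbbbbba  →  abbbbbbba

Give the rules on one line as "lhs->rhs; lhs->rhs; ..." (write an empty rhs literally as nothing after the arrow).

aa->; aba->bb

  | aabaaabaaa => baaabaaa => babaaa => bbbaa => bbb
  | abba
  | abbaab => abbb
  | aabb => bb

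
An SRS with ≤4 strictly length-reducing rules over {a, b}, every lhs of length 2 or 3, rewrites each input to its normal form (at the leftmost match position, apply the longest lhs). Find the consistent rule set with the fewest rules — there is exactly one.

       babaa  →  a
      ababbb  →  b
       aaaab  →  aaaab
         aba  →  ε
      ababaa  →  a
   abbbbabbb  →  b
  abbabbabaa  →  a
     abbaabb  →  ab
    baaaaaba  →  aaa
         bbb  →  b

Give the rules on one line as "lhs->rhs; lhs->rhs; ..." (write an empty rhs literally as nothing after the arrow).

  | babaa => baa => a
  | ababbb => bbb => bb => b
  | aaaab
  | aba => ε

aba->; ba->; bb->b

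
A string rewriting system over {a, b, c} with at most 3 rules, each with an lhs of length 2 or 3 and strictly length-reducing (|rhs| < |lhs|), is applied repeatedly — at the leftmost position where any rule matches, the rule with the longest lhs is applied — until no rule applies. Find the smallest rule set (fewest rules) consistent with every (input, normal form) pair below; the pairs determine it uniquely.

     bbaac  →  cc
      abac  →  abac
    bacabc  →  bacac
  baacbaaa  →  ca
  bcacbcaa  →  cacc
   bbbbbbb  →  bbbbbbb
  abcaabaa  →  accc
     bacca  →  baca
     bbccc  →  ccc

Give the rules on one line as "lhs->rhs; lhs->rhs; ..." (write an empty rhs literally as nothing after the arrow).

  | bbaac => bbcc => bcc => cc
  | abac
  | bacabc => bacac
  | baacbaaa => bccbaaa => ccbaaa => ccbca => ccca => cca => ca

aa->c; bc->c; cca->ca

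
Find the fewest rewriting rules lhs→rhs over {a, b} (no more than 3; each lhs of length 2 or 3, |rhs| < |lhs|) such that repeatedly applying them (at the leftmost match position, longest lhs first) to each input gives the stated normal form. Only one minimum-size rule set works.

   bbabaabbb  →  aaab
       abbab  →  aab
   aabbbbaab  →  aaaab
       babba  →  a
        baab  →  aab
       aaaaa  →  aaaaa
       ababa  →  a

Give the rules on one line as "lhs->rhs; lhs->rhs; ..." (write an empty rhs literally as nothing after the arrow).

ba->; baa->aa; bb->

  | bbabaabbb => abaabbb => aaabbb => aaab
  | abbab => aab
  | aabbbbaab => aabbaab => aaaab
  | babba => bba => a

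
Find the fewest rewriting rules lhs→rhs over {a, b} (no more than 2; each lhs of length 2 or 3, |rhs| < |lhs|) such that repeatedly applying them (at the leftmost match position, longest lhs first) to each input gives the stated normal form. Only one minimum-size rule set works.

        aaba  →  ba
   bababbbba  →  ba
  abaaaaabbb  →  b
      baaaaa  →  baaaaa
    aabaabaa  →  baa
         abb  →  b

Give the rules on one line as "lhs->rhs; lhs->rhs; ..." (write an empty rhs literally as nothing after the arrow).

ab->b; bb->b

  | aaba => aba => ba
  | bababbbba => bbabbbba => babbbba => bbbbba => bbbba => bbba => bba => ba
  | abaaaaabbb => baaaaabbb => baaaabbb => baaabbb => baabbb => babbb => bbbb => bbb => bb => b
  | baaaaa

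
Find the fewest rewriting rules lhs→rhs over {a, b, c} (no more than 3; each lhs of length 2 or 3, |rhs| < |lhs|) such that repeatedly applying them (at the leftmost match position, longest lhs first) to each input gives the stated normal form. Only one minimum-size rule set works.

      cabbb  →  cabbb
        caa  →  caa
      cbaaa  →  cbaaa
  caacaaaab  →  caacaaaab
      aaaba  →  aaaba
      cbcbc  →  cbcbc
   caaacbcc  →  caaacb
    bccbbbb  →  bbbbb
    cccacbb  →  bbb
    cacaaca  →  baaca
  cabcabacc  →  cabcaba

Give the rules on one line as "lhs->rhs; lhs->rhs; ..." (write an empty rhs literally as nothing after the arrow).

cac->b; cc->

  | cabbb
  | caa
  | cbaaa
  | caacaaaab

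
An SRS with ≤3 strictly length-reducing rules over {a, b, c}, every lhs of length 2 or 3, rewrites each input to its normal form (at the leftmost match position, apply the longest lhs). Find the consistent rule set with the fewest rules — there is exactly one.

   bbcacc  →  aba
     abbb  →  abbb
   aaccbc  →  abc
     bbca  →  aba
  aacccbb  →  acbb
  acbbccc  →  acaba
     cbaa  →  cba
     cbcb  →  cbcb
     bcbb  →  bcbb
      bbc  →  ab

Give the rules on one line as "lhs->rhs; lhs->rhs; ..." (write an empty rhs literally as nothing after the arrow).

aa->a; bbc->ab; cc->a

  | bbcacc => abacc => abaa => aba
  | abbb
  | aaccbc => accbc => aabc => abc
  | bbca => aba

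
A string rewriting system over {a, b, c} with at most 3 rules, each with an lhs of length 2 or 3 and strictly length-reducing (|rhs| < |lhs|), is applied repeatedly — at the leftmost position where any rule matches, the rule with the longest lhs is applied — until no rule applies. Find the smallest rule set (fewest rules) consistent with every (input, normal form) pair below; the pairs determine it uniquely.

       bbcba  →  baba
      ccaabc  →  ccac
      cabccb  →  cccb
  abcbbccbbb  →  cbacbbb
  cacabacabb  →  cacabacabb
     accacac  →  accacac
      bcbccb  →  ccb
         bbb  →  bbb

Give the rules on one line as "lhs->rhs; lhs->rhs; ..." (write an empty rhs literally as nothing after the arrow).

  | bbcba => baba
  | ccaabc => ccac
  | cabccb => cccb
  | abcbbccbbb => cbbccbbb => cbacbbb

abc->c; bc->a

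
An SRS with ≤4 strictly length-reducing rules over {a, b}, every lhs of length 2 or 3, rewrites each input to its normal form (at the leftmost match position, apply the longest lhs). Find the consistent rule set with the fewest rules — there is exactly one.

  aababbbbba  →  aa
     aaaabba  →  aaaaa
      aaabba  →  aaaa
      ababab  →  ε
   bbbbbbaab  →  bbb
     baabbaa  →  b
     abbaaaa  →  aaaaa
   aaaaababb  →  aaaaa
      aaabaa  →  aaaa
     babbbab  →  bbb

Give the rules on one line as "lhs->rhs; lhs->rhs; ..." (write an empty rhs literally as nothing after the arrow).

ab->; abb->a; ba->b; bba->

  | aababbbbba => aabbbbba => aabbba => aaba => aa
  | aaaabba => aaaaa
  | aaabba => aaaa
  | ababab => abab => ab => ε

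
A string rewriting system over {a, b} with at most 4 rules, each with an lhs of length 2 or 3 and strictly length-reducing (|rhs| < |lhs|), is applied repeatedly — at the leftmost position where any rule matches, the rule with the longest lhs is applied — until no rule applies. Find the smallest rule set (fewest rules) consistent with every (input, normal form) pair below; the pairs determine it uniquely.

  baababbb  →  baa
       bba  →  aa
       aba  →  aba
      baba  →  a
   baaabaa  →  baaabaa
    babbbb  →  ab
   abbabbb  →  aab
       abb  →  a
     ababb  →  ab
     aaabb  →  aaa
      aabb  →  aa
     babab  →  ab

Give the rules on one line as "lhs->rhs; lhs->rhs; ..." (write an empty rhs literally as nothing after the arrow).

abb->a; bab->; bb->a

  | baababbb => baabb => baa
  | bba => aa
  | aba
  | baba => a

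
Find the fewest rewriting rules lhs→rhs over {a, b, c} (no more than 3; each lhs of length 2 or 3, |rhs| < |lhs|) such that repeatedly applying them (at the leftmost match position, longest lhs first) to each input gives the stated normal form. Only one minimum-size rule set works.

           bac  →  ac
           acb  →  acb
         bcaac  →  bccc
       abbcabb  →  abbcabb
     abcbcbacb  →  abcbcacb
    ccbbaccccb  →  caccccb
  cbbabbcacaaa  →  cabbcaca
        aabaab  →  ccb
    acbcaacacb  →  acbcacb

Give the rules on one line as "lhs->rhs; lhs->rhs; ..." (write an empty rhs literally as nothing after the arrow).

aa->c; ba->a; cca->ca

  | bac => ac
  | acb
  | bcaac => bccc
  | abbcabb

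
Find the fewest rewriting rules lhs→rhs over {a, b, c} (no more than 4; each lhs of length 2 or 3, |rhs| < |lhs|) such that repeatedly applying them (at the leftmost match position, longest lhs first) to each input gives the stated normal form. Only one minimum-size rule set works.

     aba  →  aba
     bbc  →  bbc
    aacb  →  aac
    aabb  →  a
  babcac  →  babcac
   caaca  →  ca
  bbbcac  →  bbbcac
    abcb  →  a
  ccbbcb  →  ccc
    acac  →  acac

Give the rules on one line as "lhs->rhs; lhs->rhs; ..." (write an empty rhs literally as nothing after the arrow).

  | aba
  | bbc
  | aacb => aac
  | aabb => a

abb->; bcb->; caa->; cb->c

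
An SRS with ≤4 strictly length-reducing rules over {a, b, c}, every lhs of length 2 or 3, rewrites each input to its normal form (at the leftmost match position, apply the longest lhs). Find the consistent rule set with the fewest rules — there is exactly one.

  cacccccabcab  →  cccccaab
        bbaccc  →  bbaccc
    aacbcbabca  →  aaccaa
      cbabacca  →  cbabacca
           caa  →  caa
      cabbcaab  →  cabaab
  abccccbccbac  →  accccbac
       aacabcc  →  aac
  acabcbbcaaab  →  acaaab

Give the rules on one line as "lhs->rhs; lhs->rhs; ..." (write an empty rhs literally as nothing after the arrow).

  | cacccccabcab => cccccabcab => cccccaab
  | bbaccc
  | aacbcbabca => aaccabca => aaccaa
  | cbabacca

bc->; bcb->c; cac->c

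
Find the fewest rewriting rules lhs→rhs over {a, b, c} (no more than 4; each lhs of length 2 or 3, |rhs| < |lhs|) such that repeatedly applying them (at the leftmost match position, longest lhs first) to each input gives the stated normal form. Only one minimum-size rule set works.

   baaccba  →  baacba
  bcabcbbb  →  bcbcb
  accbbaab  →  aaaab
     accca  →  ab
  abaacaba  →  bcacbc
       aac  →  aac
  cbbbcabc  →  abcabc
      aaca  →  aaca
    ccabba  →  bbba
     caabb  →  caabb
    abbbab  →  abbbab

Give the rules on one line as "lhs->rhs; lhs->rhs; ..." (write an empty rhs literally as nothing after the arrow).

  | baaccba => baacba
  | bcabcbbb => bcabab => bcbcb
  | accbbaab => acbbaab => aaaab
  | accca => acca => ab

aba->bc; cbb->a; cc->c; cca->b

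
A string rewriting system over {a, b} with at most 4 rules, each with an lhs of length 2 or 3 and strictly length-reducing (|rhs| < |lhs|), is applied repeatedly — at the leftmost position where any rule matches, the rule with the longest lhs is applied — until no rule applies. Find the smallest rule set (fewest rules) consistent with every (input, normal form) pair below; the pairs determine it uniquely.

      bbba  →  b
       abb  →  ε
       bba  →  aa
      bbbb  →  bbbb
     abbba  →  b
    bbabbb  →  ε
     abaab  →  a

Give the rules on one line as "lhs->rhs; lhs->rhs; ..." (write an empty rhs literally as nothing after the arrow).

  | bbba => baa => ba => b
  | abb => ε
  | bba => aa
  | bbbb

ab->; abb->; ba->b; bba->aa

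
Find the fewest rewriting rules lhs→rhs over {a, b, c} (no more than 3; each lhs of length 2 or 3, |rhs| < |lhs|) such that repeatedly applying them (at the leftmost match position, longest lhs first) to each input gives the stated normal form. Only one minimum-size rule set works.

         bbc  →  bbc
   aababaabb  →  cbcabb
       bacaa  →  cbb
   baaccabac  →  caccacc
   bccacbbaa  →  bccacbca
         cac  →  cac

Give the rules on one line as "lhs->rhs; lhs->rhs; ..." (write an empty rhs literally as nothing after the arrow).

aac->cb; ba->c; caa->bb

  | bbc
  | aababaabb => aacbaabb => cbbaabb => cbcabb
  | bacaa => ccaa => cbb
  | baaccabac => caccabac => caccacc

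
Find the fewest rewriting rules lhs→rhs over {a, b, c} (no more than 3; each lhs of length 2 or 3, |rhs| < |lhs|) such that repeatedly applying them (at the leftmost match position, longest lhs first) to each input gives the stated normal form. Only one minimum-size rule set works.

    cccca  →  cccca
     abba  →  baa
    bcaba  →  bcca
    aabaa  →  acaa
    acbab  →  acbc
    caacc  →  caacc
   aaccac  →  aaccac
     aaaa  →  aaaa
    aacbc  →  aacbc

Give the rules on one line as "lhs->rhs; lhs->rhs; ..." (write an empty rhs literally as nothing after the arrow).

ab->c; abb->ba

  | cccca
  | abba => baa
  | bcaba => bcca
  | aabaa => acaa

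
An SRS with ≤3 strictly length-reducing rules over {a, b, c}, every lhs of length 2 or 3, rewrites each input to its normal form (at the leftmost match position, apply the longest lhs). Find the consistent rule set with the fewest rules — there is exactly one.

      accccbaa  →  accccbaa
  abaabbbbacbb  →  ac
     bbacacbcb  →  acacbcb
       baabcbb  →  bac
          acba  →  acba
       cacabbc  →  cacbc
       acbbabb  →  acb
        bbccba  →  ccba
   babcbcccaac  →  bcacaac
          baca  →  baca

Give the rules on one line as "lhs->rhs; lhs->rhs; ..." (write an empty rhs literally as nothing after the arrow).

ab->; bb->; bcc->a

  | accccbaa
  | abaabbbbacbb => aabbbbacbb => abbbacbb => bbacbb => acbb => ac
  | bbacacbcb => acacbcb
  | baabcbb => bacbb => bac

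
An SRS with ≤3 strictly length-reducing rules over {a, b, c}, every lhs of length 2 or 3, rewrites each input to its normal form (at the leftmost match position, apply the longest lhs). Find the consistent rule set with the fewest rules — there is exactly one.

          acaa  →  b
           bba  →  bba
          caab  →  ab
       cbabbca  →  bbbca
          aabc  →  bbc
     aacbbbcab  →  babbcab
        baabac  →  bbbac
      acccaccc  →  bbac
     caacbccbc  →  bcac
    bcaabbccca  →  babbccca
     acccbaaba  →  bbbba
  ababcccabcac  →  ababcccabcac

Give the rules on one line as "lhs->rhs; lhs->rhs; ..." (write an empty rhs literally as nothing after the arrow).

aa->b; acc->ba; cb->a

  | acaa => acb => aa => b
  | bba
  | caab => cbb => ab
  | cbabbca => aabbca => bbbca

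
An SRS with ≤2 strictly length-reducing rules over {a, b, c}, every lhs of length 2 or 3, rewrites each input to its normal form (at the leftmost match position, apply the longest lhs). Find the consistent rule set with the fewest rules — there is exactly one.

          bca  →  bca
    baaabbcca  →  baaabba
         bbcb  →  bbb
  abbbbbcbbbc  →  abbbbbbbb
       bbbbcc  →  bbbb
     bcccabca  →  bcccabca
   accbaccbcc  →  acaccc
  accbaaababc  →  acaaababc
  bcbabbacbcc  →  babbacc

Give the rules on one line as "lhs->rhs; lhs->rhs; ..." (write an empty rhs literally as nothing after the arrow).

  | bca
  | baaabbcca => baaabbca => baaabba
  | bbcb => bbb
  | abbbbbcbbbc => abbbbbbbbc => abbbbbbbb

bbc->bb; cb->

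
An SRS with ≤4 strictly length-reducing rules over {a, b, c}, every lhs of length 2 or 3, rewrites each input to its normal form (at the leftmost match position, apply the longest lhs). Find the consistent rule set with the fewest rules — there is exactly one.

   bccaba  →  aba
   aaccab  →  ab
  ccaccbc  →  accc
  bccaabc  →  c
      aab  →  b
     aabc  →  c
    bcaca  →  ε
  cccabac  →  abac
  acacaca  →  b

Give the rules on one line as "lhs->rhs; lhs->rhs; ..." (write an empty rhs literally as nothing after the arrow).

aa->; aac->b; bc->c; ca->a

  | bccaba => ccaba => caba => aba
  | aaccab => bcab => cab => ab
  | ccaccbc => caccbc => accbc => accc
  | bccaabc => ccaabc => caabc => aabc => bc => c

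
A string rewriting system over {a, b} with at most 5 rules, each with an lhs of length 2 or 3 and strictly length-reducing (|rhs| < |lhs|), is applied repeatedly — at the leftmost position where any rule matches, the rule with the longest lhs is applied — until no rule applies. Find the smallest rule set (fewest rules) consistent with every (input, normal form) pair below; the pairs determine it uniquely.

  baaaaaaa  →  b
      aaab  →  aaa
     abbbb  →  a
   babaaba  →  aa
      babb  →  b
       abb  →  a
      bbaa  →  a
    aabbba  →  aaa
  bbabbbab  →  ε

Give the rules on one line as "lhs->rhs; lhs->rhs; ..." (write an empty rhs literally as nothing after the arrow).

ab->a; ba->b; bb->; bba->

  | baaaaaaa => baaaaaa => baaaaa => baaaa => baaa => baa => ba => b
  | aaab => aaa
  | abbbb => abbb => abb => ab => a
  | babaaba => bbaaba => aba => aa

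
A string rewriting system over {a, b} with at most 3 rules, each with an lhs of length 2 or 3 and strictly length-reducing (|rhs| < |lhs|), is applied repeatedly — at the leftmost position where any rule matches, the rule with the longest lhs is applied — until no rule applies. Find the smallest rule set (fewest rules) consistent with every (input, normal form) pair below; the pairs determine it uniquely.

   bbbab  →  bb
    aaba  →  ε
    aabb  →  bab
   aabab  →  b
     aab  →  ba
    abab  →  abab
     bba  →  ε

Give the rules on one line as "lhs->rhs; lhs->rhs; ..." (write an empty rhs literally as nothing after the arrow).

aab->ba; baa->; bba->

  | bbbab => bb
  | aaba => baa => ε
  | aabb => bab
  | aabab => baab => b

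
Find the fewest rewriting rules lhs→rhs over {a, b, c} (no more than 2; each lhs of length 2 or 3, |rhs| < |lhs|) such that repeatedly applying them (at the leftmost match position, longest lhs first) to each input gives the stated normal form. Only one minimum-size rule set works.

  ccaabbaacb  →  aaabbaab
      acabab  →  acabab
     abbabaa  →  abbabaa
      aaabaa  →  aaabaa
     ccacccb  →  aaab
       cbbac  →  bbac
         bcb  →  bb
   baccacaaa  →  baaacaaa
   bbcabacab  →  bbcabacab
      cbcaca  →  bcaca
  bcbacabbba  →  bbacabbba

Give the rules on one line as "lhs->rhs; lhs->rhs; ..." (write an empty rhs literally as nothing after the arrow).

  | ccaabbaacb => aaabbaacb => aaabbaab
  | acabab
  | abbabaa
  | aaabaa

cb->b; cc->a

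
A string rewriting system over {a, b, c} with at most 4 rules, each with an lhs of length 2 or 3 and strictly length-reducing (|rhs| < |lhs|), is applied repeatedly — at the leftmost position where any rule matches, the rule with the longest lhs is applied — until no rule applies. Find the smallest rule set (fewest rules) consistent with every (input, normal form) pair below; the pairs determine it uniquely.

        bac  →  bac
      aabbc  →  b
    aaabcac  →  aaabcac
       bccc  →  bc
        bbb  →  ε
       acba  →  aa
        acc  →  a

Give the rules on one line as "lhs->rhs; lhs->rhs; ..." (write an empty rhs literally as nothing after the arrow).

aac->bc; bb->c; cb->; cc->

  | bac
  | aabbc => aacc => bcc => b
  | aaabcac
  | bccc => bc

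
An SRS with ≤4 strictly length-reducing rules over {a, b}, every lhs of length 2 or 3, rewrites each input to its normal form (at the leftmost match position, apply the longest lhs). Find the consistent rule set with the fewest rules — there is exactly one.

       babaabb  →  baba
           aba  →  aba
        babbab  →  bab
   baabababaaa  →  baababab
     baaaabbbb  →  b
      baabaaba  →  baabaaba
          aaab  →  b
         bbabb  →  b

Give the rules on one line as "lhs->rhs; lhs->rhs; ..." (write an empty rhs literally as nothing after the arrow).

aaa->; abb->; bb->b

  | babaabb => baba
  | aba
  | babbab => bab
  | baabababaaa => baababab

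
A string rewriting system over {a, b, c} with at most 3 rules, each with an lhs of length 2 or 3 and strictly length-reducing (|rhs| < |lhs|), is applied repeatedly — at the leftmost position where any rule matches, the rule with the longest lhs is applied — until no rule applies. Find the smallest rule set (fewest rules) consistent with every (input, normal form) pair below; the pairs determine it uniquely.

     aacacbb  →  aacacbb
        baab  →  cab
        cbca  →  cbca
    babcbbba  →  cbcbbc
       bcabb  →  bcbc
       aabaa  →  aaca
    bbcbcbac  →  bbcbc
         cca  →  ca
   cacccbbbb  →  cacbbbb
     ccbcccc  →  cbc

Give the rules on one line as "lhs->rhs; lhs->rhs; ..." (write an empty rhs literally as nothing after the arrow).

abb->bc; ba->c; cc->c

  | aacacbb
  | baab => cab
  | cbca
  | babcbbba => cbcbbba => cbcbbc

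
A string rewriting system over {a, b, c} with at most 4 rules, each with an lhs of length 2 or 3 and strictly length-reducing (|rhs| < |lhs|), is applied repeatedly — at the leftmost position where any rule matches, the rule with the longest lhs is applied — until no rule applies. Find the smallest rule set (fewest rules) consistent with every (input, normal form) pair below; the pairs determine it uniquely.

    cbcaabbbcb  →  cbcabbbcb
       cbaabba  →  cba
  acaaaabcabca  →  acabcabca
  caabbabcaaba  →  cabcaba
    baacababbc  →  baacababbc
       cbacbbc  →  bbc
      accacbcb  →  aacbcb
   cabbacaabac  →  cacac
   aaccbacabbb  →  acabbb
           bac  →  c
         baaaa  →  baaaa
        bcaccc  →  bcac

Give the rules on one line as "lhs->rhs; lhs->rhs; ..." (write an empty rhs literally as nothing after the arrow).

aab->ab; bac->c; bba->; cc->

  | cbcaabbbcb => cbcabbbcb
  | cbaabba => cbabba => cba
  | acaaaabcabca => acaaabcabca => acaabcabca => acabcabca
  | caabbabcaaba => cabbabcaaba => cabcaaba => cabcaba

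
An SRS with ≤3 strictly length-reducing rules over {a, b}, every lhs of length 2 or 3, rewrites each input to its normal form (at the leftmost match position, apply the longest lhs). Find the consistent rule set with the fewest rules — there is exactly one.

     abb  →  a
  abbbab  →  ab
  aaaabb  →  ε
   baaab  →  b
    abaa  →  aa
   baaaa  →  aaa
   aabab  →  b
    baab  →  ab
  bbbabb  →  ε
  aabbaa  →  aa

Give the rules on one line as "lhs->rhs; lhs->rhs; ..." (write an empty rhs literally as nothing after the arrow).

  | abb => a
  | abbbab => abab => ab
  | aaaabb => aabb => bb => ε
  | baaab => aab => b

aab->b; ba->; bb->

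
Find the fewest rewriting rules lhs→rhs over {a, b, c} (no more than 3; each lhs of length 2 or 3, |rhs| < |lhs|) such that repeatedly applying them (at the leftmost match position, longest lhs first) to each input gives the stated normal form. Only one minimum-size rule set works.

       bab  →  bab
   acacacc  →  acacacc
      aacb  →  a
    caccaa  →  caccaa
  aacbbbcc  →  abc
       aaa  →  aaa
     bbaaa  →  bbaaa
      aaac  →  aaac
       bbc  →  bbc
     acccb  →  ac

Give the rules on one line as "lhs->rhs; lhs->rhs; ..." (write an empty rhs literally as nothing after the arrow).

  | bab
  | acacacc
  | aacb => a
  | caccaa

acb->; bcc->c; ccb->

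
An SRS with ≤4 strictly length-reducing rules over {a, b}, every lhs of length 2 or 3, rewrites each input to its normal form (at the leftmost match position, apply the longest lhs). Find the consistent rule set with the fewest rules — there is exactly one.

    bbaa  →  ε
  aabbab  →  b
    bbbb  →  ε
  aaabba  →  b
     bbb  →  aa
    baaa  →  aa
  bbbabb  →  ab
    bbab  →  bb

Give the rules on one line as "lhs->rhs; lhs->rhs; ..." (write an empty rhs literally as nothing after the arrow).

  | bbaa => ba => ε
  | aabbab => bab => b
  | bbbb => aab => ε
  | aaabba => aba => b

aab->; aba->b; ba->; bbb->aa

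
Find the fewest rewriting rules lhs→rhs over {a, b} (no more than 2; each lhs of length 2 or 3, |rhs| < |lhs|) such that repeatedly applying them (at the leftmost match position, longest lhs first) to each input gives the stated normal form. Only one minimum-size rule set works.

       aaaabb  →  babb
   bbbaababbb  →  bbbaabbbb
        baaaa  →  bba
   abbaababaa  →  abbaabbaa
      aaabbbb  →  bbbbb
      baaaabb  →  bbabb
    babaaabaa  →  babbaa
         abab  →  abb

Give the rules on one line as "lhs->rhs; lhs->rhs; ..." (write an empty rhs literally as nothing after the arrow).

  | aaaabb => babb
  | bbbaababbb => bbbaabbbb
  | baaaa => bba
  | abbaababaa => abbaabbaa

aaa->b; aba->ab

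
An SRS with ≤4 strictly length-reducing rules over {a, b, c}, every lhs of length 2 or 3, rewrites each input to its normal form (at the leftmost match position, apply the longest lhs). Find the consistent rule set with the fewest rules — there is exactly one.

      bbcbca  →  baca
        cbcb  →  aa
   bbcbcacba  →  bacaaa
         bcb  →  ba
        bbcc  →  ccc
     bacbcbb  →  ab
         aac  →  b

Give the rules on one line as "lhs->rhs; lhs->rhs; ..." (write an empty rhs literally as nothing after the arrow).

  | bbcbca => ccbca => baca
  | cbcb => acb => aa
  | bbcbcacba => ccbcacba => bacacba => bacaaa
  | bcb => ba

aac->b; bb->c; cb->a; ccb->ba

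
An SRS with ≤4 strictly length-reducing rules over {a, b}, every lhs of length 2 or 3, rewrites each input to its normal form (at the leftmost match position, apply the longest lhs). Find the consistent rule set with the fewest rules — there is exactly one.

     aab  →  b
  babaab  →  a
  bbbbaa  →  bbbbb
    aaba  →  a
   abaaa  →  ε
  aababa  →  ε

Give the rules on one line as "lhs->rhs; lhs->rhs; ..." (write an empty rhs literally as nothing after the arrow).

  | aab => b
  | babaab => abaab => aaab => ab => a
  | bbbbaa => bbbbb
  | aaba => ba => a

aa->; ab->a; ba->a; baa->bb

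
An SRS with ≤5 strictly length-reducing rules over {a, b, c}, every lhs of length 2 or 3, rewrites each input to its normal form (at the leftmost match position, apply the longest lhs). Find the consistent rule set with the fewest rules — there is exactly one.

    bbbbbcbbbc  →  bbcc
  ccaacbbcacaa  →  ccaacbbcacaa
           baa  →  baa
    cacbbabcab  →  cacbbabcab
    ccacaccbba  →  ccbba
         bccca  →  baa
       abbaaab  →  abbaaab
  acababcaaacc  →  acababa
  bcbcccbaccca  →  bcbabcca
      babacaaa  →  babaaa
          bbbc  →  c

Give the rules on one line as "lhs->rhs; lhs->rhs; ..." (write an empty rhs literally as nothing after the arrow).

acc->cc; bac->b; bbb->; ccc->a

  | bbbbbcbbbc => bbcbbbc => bbcc
  | ccaacbbcacaa
  | baa
  | cacbbabcab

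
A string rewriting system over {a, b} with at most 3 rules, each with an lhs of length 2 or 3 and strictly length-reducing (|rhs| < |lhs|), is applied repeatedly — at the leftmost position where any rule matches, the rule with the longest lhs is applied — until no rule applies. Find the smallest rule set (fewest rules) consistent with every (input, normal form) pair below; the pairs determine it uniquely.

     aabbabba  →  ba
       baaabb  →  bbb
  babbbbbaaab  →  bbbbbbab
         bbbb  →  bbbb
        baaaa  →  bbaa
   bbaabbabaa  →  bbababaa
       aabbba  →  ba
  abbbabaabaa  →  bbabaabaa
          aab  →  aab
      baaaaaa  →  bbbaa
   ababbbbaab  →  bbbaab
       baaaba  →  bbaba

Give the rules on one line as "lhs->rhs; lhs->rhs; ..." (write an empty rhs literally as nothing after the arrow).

aaa->ba; abb->b

  | aabbabba => ababba => abba => ba
  | baaabb => bbabb => bbb
  | babbbbbaaab => bbbbbaaab => bbbbbbab
  | bbbb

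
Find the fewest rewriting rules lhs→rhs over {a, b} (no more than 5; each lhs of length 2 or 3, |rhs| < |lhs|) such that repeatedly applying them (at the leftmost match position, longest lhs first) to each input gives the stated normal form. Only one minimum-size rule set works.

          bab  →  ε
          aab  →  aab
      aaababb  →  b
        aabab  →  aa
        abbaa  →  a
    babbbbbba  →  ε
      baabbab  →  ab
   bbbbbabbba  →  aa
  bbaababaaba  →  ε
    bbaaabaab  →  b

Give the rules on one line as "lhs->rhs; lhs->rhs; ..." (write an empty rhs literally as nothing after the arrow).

aaa->; ba->a; bab->; bba->aa

  | bab => ε
  | aab
  | aaababb => babb => b
  | aabab => aa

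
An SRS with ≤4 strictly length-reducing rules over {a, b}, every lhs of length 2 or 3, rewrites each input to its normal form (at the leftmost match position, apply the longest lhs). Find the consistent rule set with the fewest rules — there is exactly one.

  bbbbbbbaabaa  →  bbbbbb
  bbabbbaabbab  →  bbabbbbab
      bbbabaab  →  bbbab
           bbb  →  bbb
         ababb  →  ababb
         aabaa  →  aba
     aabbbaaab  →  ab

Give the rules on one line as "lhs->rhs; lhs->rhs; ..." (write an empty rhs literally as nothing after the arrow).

aaa->ab; aab->aa; baa->

  | bbbbbbbaabaa => bbbbbbbaa => bbbbbb
  | bbabbbaabbab => bbabbbbab
  | bbbabaab => bbbab
  | bbb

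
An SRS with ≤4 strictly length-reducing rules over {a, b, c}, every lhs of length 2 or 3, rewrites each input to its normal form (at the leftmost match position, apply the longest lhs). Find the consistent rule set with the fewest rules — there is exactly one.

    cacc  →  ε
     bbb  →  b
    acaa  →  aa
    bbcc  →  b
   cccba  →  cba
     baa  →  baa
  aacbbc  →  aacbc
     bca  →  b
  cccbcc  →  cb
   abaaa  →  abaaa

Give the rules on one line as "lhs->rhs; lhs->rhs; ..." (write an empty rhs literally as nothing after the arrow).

bb->b; ca->; cc->

  | cacc => cc => ε
  | bbb => bb => b
  | acaa => aa
  | bbcc => bcc => b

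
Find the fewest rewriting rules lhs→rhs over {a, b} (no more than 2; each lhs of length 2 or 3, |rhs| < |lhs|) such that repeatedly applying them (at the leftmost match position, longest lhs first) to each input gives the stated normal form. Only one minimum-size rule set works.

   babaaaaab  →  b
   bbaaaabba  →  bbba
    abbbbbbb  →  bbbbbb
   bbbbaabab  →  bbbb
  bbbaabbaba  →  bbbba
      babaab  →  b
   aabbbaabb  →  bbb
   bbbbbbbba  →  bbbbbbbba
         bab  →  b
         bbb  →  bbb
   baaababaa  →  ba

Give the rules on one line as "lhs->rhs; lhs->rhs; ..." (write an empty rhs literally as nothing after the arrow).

aa->a; ab->

  | babaaaaab => baaaaab => baaaab => baaab => baab => bab => b
  | bbaaaabba => bbaaabba => bbaabba => bbabba => bbba
  | abbbbbbb => bbbbbb
  | bbbbaabab => bbbbabab => bbbbab => bbbb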